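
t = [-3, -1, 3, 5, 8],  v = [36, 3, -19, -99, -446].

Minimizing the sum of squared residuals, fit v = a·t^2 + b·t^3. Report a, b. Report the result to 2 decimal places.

Forming XᵀX = [[4884, 35892]; [35892, 279228]] and Xᵀv = [-30863, -242215]ᵀ gives XᵀX·[a, b]ᵀ = Xᵀv.
Determinant 4884·279228 − 35892² = 75513888.
a = ((-30863)·279228 − 35892·(-242215))/75513888 = 3156959/3146412; b = (4884·(-242215) − 35892·(-30863))/75513888 = -783784/786603.

a = 1.00, b = -1.00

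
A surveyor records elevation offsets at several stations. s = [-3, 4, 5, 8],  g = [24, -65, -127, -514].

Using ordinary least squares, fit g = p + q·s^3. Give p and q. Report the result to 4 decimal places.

p = -2.0907, q = -0.9995

The normal system AᵀA·[p, q]ᵀ = Aᵀg is [[4, 674]; [674, 282594]]·[p, q]ᵀ = [-682, -283851]ᵀ.
det = 4·282594 − 674² = 676100.
p = ((-682)·282594 − 674·(-283851))/676100 = -706767/338050; q = (4·(-283851) − 674·(-682))/676100 = -168934/169025.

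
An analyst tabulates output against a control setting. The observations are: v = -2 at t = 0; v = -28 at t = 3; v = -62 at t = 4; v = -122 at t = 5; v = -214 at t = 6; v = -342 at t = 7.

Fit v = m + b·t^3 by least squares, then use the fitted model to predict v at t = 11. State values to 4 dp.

v̂ = -1321.5748

Setting ∂/∂m … = 0 gives: 6·m + 775·b = -770;  775·m + 184755·b = -183504.
Δ = 6·184755 − 775² = 507905.
m = ((-770)·184755 − 775·(-183504))/507905 = -9150/101581; b = (6·(-183504) − 775·(-770))/507905 = -504274/507905.
At t = 11: v̂ = (-9150/101581)·(1) + (-504274/507905)·(1331) = -671234444/507905.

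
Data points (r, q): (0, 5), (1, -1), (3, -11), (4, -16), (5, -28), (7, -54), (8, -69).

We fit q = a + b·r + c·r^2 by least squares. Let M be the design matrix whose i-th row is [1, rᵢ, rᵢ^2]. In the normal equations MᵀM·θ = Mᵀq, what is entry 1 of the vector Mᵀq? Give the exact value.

-174

Entry 1 ↔ basis 1, so (Mᵀq)_{1} = Σᵢ qᵢ = (1)·(5) + (1)·(-1) + (1)·(-11) + (1)·(-16) + (1)·(-28) + (1)·(-54) + (1)·(-69) = -174.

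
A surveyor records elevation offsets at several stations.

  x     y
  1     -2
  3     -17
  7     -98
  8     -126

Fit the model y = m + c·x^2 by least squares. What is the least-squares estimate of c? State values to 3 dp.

Compute the Gram sums: Σ1 = 4, Σx^2 = 123, Σx^2·x^2 = 6579.
And Σy = -243, Σx^2·y = -13021.
So MᵀM·[m, c]ᵀ = Mᵀy: [[4, 123]; [123, 6579]]·[m, c]ᵀ = [-243, -13021]ᵀ.
Eliminating c: 6579·(row 1) − 123·(row 2) gives 11187·m = 6579·(-243) − 123·(-13021) = 2886, so m = 962/3729.
Then c = ((-13021) − 123·(962/3729))/6579 = -22195/11187.

c = -1.984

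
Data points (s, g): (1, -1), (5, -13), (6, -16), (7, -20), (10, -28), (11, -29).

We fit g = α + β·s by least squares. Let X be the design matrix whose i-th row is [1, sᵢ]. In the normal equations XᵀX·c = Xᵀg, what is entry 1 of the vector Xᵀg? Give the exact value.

-107

Entry 1 ↔ basis 1, so (Xᵀg)_{1} = Σᵢ gᵢ = (1)·(-1) + (1)·(-13) + (1)·(-16) + (1)·(-20) + (1)·(-28) + (1)·(-29) = -107.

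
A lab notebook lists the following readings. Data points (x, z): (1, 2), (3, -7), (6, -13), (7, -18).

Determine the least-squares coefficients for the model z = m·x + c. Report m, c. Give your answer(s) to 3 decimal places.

Setting ∂/∂m … = 0 gives: 95·m + 17·c = -223;  17·m + 4·c = -36.
det = 95·4 − 17² = 91.
m = ((-223)·4 − 17·(-36))/91 = -40/13; c = (95·(-36) − 17·(-223))/91 = 53/13.

m = -3.077, c = 4.077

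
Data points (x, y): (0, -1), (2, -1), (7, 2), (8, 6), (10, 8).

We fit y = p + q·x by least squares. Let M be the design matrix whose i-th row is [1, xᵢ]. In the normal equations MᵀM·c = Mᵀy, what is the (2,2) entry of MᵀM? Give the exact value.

Row 2 ↔ basis x, column 2 ↔ basis x, so (MᵀM)_{2,2} = Σᵢ (x)·(x) = (0)·(0) + (2)·(2) + (7)·(7) + (8)·(8) + (10)·(10) = 217.

217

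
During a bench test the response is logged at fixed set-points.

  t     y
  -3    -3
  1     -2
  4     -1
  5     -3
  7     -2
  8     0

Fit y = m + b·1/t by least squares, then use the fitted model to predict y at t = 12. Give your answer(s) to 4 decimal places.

Compute the Gram sums: Σ1 = 6, Σ1/t = 1163/840, Σ1/t·1/t = 881749/705600.
And Σy = -11, Σ1/t·y = -299/140.
Normal equations: [[6, 1163/840]; [1163/840, 881749/705600]]·[m, b]ᵀ = [-11, -299/140]ᵀ.
Determinant 6·(881749/705600) − (1163/840)² = 157517/28224.
m = ((-11)·(881749/705600) − (1163/840)·(-299/140))/(157517/28224) = -7612817/3937925; b = (6·(-299/140) − (1163/840)·(-11))/(157517/28224) = 340872/787585.
At t = 12: ŷ = (-7612817/3937925)·(1) + (340872/787585)·(1/12) = -7470787/3937925.

ŷ = -1.8971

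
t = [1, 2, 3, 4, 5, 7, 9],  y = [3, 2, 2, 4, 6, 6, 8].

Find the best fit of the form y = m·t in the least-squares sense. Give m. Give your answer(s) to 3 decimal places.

m = 0.935

Normal-equation sums: Σt·t = 185.
And Σt·y = 173.
MᵀM·[m]ᵀ = Mᵀy becomes [[185]]·[m]ᵀ = [173]ᵀ.
Hence m = 173 / 185 ≈ 0.935135.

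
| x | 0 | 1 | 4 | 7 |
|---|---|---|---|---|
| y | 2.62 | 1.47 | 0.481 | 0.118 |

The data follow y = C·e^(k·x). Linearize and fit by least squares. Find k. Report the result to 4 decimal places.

Taking logs, ln y = k·x + ln C, so regress ln y on x.
Over the data: Σx = 12.0000, Σ(x)² = 66.0000, Σln y = -1.5205, Σx·ln y = -17.5018.
Normal system: [[66.0000, 12.0000]; [12.0000, 4]]·[k, ln C]ᵀ = [-17.5018, -1.5205]ᵀ.
Δ = 66.0000·4 − (12.0000)² = 120.0000; k = (-17.5018·4 − 12.0000·-1.5205)/120.0000 = -0.43134, ln C = (66.0000·-1.5205 − 12.0000·-17.5018)/120.0000 = 0.91389.

k = -0.4313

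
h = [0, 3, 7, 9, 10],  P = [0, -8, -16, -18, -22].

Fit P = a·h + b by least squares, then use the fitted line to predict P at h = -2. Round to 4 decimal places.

Sums needed: Σh·h = 239, Σh = 29, Σ1 = 5.
Right-hand side: Σh·P = -518, ΣP = -64.
So MᵀM·[a, b]ᵀ = MᵀP: [[239, 29]; [29, 5]]·[a, b]ᵀ = [-518, -64]ᵀ.
Eliminating b: 5·(row 1) − 29·(row 2) gives 354·a = 5·(-518) − 29·(-64) = -734, so a = -367/177.
Then b = ((-64) − 29·(-367/177))/5 = -137/177.
At h = -2: P̂ = (-367/177)·(-2) + (-137/177)·(1) = 199/59.

P̂ = 3.3729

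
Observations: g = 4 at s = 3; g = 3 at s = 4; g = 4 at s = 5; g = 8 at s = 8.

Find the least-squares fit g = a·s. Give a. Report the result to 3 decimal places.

Setting ∂/∂a … = 0 gives: 114·a = 108.
a = 108/114 = 0.947368.

a = 0.947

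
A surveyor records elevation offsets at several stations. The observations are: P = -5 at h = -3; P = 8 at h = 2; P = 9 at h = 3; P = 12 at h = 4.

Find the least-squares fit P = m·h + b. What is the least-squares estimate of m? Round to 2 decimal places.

Entries of XᵀX: Σh·h = 38, Σh = 6, Σ1 = 4.
Right-hand side: Σh·P = 106, ΣP = 24.
det = 38·4 − 6² = 116.
m = (106·4 − 6·24)/116 = 70/29; b = (38·24 − 6·106)/116 = 69/29.

m = 2.41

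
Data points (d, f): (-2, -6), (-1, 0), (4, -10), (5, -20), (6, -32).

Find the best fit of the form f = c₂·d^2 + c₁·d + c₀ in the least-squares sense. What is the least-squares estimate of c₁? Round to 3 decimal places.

Sums needed: Σd^2·d^2 = 2194, Σd^2·d = 396, Σd^2 = 82, Σd·d = 82, Σd = 12, Σ1 = 5.
For Mᵀf: Σd^2·f = -1836, Σd·f = -320, Σf = -68.
MᵀM·[c₂, c₁, c₀]ᵀ = Mᵀf becomes [[2194, 396, 82]; [396, 82, 12]; [82, 12, 5]]·[c₂, c₁, c₀]ᵀ = [-1836, -320, -68]ᵀ.
Row-reducing yields c₂ = -8890/6871, c₁ = 13036/6871, c₀ = 21064/6871.

c₁ = 1.897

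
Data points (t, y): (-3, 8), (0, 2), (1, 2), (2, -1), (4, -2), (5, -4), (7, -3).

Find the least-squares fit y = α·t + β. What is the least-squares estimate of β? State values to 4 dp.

The normal equations are: 104·α + 16·β = -73;  16·α + 7·β = 2.
(Σt·t = 104, Σt = 16, Σ1 = 7, Σt·y = -73, Σy = 2.)
Eliminating β: 7·(row 1) − 16·(row 2) gives 472·α = 7·(-73) − 16·2 = -543, so α = -543/472.
Then β = (2 − 16·(-543/472))/7 = 172/59.

β = 2.9153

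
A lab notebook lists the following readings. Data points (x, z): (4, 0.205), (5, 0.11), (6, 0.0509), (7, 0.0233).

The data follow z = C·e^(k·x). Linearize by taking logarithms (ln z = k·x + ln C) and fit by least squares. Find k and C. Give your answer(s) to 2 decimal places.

Linearized form: ln z = k·x + ln C. From the 4 transformed points,
Σx = 22.0000, Σ(x)² = 126.0000, Σln z = -10.5292, Σx·ln z = -61.5578.
Equations: 126.0000·k + 22.0000·ln C = -61.5578;  22.0000·k + 4·ln C = -10.5292.
Slope k = (n·Σx·ln z − Σx·Σln z)/(n·Σ(x)² − (Σx)²) = (4·-61.5578 − 22.0000·-10.5292)/20.0000 = -0.72943; ln C = (Σln z − k·Σx)/n = 1.37955, so C = exp(1.37955) = 3.97313.

k = -0.73, C = 3.97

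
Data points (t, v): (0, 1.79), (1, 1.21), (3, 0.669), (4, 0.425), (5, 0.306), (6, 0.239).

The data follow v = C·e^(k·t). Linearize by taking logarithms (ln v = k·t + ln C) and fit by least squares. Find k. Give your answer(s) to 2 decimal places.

Let Y = ln v. Fitting Y = k·t + ln C by least squares:
Over the data: Σt = 19.0000, Σ(t)² = 87.0000, Σln v = -3.1003, Σt·ln v = -18.9466.
Normal system: [[87.0000, 19.0000]; [19.0000, 6]]·[k, ln C]ᵀ = [-18.9466, -3.1003]ᵀ.
Slope k = (n·Σt·ln v − Σt·Σln v)/(n·Σ(t)² − (Σt)²) = (6·-18.9466 − 19.0000·-3.1003)/161.0000 = -0.34021; ln C = (Σln v − k·Σt)/n = 0.56063.

k = -0.34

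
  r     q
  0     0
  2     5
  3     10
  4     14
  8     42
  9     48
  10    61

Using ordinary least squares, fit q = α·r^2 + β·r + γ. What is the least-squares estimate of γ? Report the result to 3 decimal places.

From the data, Σr^2·r^2 = 21010, Σr^2·r = 2340, Σr^2 = 274, Σr·r = 274, Σr = 36, Σ1 = 7.
Right-hand side: Σr^2·q = 13010, Σr·q = 1474, Σq = 180.
So MᵀM·[α, β, γ]ᵀ = Mᵀq: [[21010, 2340, 274]; [2340, 274, 36]; [274, 36, 7]]·[α, β, γ]ᵀ = [13010, 1474, 180]ᵀ.
Solving the 3×3 system (Gaussian elimination) gives α = 34289/82929, β = 50833/27643, γ = 6010/82929.

γ = 0.072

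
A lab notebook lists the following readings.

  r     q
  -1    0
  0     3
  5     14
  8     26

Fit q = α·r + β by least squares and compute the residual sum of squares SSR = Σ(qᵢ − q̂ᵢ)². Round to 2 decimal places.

Normal-equation sums: Σr·r = 90, Σr = 12, Σ1 = 4.
Moment sums: Σr·q = 278, Σq = 43.
Determinant 90·4 − 12² = 216.
α = (278·4 − 12·43)/216 = 149/54; β = (90·43 − 12·278)/216 = 89/36.
Residuals: 31/108, 19/36, -245/108, 157/108; SSR = 823/108.

SSR = 7.62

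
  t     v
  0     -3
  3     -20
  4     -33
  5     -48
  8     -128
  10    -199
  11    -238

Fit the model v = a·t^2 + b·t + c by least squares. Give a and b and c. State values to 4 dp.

a = -2.0046, b = 0.5610, c = -2.9216

The normal system AᵀA·[a, b, c]ᵀ = Aᵀv is [[29699, 3059, 335]; [3059, 335, 41]; [335, 41, 7]]·[a, b, c]ᵀ = [-58798, -6064, -669]ᵀ.
Solving the 3×3 system (Gaussian elimination) gives a = -218211/108854, b = 61063/108854, c = -159016/54427.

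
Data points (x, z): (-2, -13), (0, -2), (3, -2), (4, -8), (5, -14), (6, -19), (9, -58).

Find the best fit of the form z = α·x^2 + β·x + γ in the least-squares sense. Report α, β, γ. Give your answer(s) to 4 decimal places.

α = -1.0206, β = 3.0563, γ = -2.5549

Entries of AᵀA: Σx^2·x^2 = 8835, Σx^2·x = 1153, Σx^2 = 171, Σx·x = 171, Σx = 25, Σ1 = 7.
Moment sums: Σx^2·z = -5930, Σx·z = -718, Σz = -116.
Inverting the 3×3 Gram matrix, [α, β, γ]ᵀ = [-743/728, 2225/728, -465/182]ᵀ.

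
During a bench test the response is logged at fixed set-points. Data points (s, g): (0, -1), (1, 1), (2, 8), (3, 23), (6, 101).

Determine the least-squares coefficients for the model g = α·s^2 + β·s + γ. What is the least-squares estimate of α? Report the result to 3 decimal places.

The normal equations are: 1394·α + 252·β + 50·γ = 3876;  252·α + 50·β + 12·γ = 692;  50·α + 12·β + 5·γ = 132.
(Σs^2·s^2 = 1394, Σs^2·s = 252, Σs^2 = 50, Σs·s = 50, Σs = 12, Σ1 = 5, Σs^2·g = 3876, Σs·g = 692, Σg = 132.)
Inverting the 3×3 Gram matrix, [α, β, γ]ᵀ = [1942/637, -818/637, -640/637]ᵀ.

α = 3.049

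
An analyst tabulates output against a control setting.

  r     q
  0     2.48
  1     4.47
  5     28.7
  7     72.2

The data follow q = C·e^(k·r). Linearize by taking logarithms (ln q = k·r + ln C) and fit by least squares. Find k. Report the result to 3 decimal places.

Taking logs, ln q = k·r + ln C, so regress ln q on r.
XᵀX = [[75.0000, 13.0000]; [13.0000, 4]], rhs = [48.2380, 10.0420]ᵀ  (here Σr = 13.0000, Σ(r)² = 75.0000, Σln q = 10.0420, Σr·ln q = 48.2380).
Solving (det = 131.0000): k = 0.47638, ln C = 0.96225.

k = 0.476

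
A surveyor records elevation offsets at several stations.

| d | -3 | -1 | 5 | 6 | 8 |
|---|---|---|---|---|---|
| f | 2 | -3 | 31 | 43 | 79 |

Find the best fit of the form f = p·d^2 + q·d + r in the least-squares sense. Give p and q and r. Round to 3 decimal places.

p = 1.124, q = 1.265, r = -3.747

The normal system MᵀM·[p, q, r]ᵀ = Mᵀf is [[6099, 825, 135]; [825, 135, 15]; [135, 15, 5]]·[p, q, r]ᵀ = [7394, 1042, 152]ᵀ.
Row-reducing yields p = 833/741, q = 4687/3705, r = -356/95.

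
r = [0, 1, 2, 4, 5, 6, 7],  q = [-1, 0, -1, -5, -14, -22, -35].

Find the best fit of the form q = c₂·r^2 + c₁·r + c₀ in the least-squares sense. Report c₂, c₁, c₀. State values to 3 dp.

c₂ = -1.159, c₁ = 3.466, c₀ = -1.839

Forming XᵀX = [[4595, 757, 131]; [757, 131, 25]; [131, 25, 7]] and Xᵀq = [-2941, -469, -78]ᵀ gives XᵀX·[c₂, c₁, c₀]ᵀ = Xᵀq.
Inverting the 3×3 Gram matrix, [c₂, c₁, c₀]ᵀ = [-11777/10164, 3203/924, -445/242]ᵀ.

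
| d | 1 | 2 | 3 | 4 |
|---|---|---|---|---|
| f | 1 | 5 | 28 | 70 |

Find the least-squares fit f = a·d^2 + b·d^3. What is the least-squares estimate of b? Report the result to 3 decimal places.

b = 1.392

From the data, Σd^2·d^2 = 354, Σd^2·d^3 = 1300, Σd^3·d^3 = 4890.
And Σd^2·f = 1393, Σd^3·f = 5277.
det = 354·4890 − 1300² = 41060.
a = (1393·4890 − 1300·5277)/41060 = -4833/4106; b = (354·5277 − 1300·1393)/41060 = 28579/20530.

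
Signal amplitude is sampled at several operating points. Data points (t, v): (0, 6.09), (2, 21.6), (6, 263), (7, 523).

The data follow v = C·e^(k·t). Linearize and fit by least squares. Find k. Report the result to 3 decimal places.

Linearized form: ln v = k·t + ln C. From the 4 transformed points,
XᵀX = [[89.0000, 15.0000]; [15.0000, 4]], rhs = [83.3954, 16.7111]ᵀ  (here Σt = 15.0000, Σ(t)² = 89.0000, Σln v = 16.7111, Σt·ln v = 83.3954).
Slope k = (n·Σt·ln v − Σt·Σln v)/(n·Σ(t)² − (Σt)²) = (4·83.3954 − 15.0000·16.7111)/131.0000 = 0.63294; ln C = (Σln v − k·Σt)/n = 1.80424.

k = 0.633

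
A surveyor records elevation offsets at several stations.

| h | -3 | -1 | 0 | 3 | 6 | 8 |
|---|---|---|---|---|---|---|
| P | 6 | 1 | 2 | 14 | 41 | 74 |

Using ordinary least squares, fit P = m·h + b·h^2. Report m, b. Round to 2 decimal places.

Forming AᵀA = [[119, 727]; [727, 5555]] and AᵀP = [861, 6393]ᵀ gives AᵀA·[m, b]ᵀ = AᵀP.
Determinant 119·5555 − 727² = 132516.
m = (861·5555 − 727·6393)/132516 = 3754/3681; b = (119·6393 − 727·861)/132516 = 3745/3681.

m = 1.02, b = 1.02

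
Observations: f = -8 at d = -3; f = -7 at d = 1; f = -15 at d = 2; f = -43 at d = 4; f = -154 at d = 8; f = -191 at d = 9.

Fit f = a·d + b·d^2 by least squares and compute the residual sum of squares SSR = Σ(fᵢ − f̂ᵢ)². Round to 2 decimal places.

SSR = 7.18

Sums needed: Σd·d = 175, Σd·d^2 = 1287, Σd^2·d^2 = 11011.
Moment sums: Σd·f = -3136, Σd^2·f = -26154.
Determinant 175·11011 − 1287² = 270556.
a = ((-3136)·11011 − 1287·(-26154))/270556 = -3043/946; b = (175·(-26154) − 1287·(-3136))/270556 = -270459/135278.
Residuals: 23230/67639, -120669/67639, -38518/67639, 125493/67639, -21122/67639, -7289/67639; SSR = 485401/67639.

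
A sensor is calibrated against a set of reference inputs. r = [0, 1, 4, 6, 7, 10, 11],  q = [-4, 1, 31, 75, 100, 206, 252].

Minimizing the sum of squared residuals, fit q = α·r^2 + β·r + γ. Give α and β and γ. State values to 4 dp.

Normal-equation sums: Σr^2·r^2 = 28595, Σr^2·r = 2955, Σr^2 = 323, Σr·r = 323, Σr = 39, Σ1 = 7.
Right-hand side: Σr^2·q = 59189, Σr·q = 6107, Σq = 661.
Inverting the 3×3 Gram matrix, [α, β, γ]ᵀ = [101370/49133, 37585/98266, -285287/98266]ᵀ.

α = 2.0632, β = 0.3825, γ = -2.9032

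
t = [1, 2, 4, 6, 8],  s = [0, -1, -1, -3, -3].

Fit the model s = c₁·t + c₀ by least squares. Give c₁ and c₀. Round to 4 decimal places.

c₁ = -0.4390, c₀ = 0.2439

With design matrix M, MᵀM = [[121, 21]; [21, 5]] and Mᵀs = [-48, -8]ᵀ.
det = 121·5 − 21² = 164.
c₁ = ((-48)·5 − 21·(-8))/164 = -18/41; c₀ = (121·(-8) − 21·(-48))/164 = 10/41.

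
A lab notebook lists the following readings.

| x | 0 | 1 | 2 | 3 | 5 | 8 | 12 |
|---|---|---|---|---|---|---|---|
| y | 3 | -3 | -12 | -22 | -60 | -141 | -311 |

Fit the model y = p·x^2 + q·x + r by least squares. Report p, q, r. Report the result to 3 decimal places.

Normal-equation sums: Σx^2·x^2 = 25555, Σx^2·x = 2401, Σx^2 = 247, Σx·x = 247, Σx = 31, Σ1 = 7.
Moment sums: Σx^2·y = -55557, Σx·y = -5253, Σy = -546.
So AᵀA·[p, q, r]ᵀ = Aᵀy: [[25555, 2401, 247]; [2401, 247, 31]; [247, 31, 7]]·[p, q, r]ᵀ = [-55557, -5253, -546]ᵀ.
Inverting the 3×3 Gram matrix, [p, q, r]ᵀ = [-107291/54018, -117545/54018, 46496/27009]ᵀ.

p = -1.986, q = -2.176, r = 1.722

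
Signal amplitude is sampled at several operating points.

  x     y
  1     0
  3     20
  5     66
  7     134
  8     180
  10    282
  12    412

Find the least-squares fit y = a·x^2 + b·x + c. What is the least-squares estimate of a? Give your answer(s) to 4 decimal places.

a = 2.9891

Entries of MᵀM: Σx^2·x^2 = 37940, Σx^2·x = 3736, Σx^2 = 392, Σx·x = 392, Σx = 46, Σ1 = 7.
Moment sums: Σx^2·y = 107444, Σx·y = 10532, Σy = 1094.
Normal equations: [[37940, 3736, 392]; [3736, 392, 46]; [392, 46, 7]]·[a, b, c]ᵀ = [107444, 10532, 1094]ᵀ.
Row-reducing yields a = 116065/38829, b = -7700/5547, c = -25674/12943.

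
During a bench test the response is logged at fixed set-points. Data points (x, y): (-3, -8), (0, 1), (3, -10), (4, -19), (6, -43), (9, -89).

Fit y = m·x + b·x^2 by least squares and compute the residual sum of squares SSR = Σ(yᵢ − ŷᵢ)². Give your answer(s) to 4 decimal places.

SSR = 6.7707

MᵀM·[m, b]ᵀ = Mᵀy reads: 151·m + 1009·b = -1141;  1009·m + 8275·b = -9223.
(Σx·x = 151, Σx·x^2 = 1009, Σx^2·x^2 = 8275, Σx·y = -1141, Σx^2·y = -9223.)
Determinant 151·8275 − 1009² = 231444.
m = ((-1141)·8275 − 1009·(-9223))/231444 = -11314/19287; b = (151·(-9223) − 1009·(-1141))/231444 = -20117/19287.
Residuals: -2395/6429, 1, 7375/6429, 75/2143, -12415/6429, 1640/2143; SSR = 43529/6429.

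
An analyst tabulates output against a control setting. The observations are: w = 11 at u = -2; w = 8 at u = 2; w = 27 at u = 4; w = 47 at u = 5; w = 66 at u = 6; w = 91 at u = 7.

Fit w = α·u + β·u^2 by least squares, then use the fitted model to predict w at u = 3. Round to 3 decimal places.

ŵ = 15.155

The normal system XᵀX·[α, β]ᵀ = Xᵀw is [[134, 748]; [748, 4610]]·[α, β]ᵀ = [1370, 8518]ᵀ.
det = 134·4610 − 748² = 58236.
α = (1370·4610 − 748·8518)/58236 = -4647/4853; β = (134·8518 − 748·1370)/58236 = 9721/4853.
At u = 3: ŵ = (-4647/4853)·(3) + (9721/4853)·(9) = 73548/4853.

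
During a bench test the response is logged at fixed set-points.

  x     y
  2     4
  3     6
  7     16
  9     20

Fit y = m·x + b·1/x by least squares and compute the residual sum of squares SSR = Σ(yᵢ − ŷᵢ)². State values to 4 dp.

SSR = 0.3076

Compute the Gram sums: Σx·x = 143, Σx·1/x = 4, Σ1/x·1/x = 6253/15876.
Right-hand side: Σx·y = 318, Σ1/x·y = 536/63.
det = 143·(6253/15876) − 4² = 640163/15876.
m = (318·(6253/15876) − 4·(536/63))/(640163/15876) = 1448166/640163; b = (143·(536/63) − 4·318)/(640163/15876) = -878976/640163.
Residuals: 103808/640163, -210528/640163, 231014/640163, -132570/640163; SSR = 196888/640163.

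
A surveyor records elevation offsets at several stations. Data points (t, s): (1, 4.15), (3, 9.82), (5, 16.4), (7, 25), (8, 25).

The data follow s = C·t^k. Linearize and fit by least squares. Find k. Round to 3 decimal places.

k = 0.894

With ln sᵢ as the transformed response and ln tᵢ as the regressor:
Σln t = 6.7334, Σ(ln t)² = 11.9079, Σln s = 12.9426, Σln t·ln s = 19.9689.
Equations: 11.9079·k + 6.7334·ln C = 19.9689;  6.7334·k + 5·ln C = 12.9426.
Δ = 11.9079·5 − (6.7334)² = 14.2007; k = (19.9689·5 − 6.7334·12.9426)/14.2007 = 0.89409, ln C = (11.9079·12.9426 − 6.7334·19.9689)/14.2007 = 1.38445.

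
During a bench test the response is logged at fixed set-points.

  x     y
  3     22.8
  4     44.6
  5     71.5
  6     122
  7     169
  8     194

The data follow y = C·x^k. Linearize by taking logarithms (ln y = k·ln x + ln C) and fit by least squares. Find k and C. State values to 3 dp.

Linearized form: ln y = k·ln x + ln C. From the 6 transformed points,
Σln x = 9.9115, Σ(ln x)² = 17.0401, Σln y = 26.3960, Σln x·ln y = 45.1159.
Equations: 17.0401·k + 9.9115·ln C = 45.1159;  9.9115·k + 6·ln C = 26.3960.
Solving (det = 4.0036): k = 2.26612, ln C = 0.65591, so C = exp(0.65591) = 1.92689.

k = 2.266, C = 1.927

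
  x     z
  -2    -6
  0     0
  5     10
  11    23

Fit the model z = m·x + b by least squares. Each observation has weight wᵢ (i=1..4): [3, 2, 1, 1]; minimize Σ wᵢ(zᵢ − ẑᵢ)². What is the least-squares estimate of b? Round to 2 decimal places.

b = -1.01

The normal system MᵀWM·[m, b]ᵀ = MᵀWz is [[158, 10]; [10, 7]]·[m, b]ᵀ = [339, 15]ᵀ.
Δ = 158·7 − 10² = 1006.
m = (339·7 − 10·15)/1006 = 2223/1006; b = (158·15 − 10·339)/1006 = -510/503.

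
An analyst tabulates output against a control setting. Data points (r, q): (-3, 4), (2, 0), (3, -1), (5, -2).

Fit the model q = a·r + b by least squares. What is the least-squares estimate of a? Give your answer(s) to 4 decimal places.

a = -0.7698

Sums needed: Σr·r = 47, Σr = 7, Σ1 = 4.
Right-hand side: Σr·q = -25, Σq = 1.
Normal equations: [[47, 7]; [7, 4]]·[a, b]ᵀ = [-25, 1]ᵀ.
det = 47·4 − 7² = 139.
a = ((-25)·4 − 7·1)/139 = -107/139; b = (47·1 − 7·(-25))/139 = 222/139.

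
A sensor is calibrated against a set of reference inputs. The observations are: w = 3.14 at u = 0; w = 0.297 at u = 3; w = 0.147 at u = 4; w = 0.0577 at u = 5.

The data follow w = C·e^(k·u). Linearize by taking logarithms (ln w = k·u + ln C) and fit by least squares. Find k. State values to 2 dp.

Linearized form: ln w = k·u + ln C. From the 4 transformed points,
Over the data: Σu = 12.0000, Σ(u)² = 50.0000, Σln w = -4.8396, Σu·ln w = -25.5739.
Normal system: [[50.0000, 12.0000]; [12.0000, 4]]·[k, ln C]ᵀ = [-25.5739, -4.8396]ᵀ.
Δ = 50.0000·4 − (12.0000)² = 56.0000; k = (-25.5739·4 − 12.0000·-4.8396)/56.0000 = -0.78964, ln C = (50.0000·-4.8396 − 12.0000·-25.5739)/56.0000 = 1.15902.

k = -0.79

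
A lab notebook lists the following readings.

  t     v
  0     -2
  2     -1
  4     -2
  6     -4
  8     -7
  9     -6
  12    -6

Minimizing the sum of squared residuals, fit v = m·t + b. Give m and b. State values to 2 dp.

m = -0.50, b = -1.10

With design matrix M, MᵀM = [[345, 41]; [41, 7]] and Mᵀv = [-216, -28]ᵀ.
Determinant 345·7 − 41² = 734.
m = ((-216)·7 − 41·(-28))/734 = -182/367; b = (345·(-28) − 41·(-216))/734 = -402/367.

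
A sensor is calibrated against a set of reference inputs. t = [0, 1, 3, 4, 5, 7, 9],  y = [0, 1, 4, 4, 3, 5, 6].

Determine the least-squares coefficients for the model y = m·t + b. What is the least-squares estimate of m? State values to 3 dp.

m = 0.620

Compute the Gram sums: Σt·t = 181, Σt = 29, Σ1 = 7.
Right-hand side: Σt·y = 133, Σy = 23.
AᵀA·[m, b]ᵀ = Aᵀy becomes [[181, 29]; [29, 7]]·[m, b]ᵀ = [133, 23]ᵀ.
Eliminating b: 7·(row 1) − 29·(row 2) gives 426·m = 7·133 − 29·23 = 264, so m = 44/71.
Then b = (23 − 29·(44/71))/7 = 51/71.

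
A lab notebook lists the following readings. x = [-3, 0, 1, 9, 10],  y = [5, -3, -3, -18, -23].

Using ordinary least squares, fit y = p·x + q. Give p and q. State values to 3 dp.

Forming MᵀM = [[191, 17]; [17, 5]] and Mᵀy = [-410, -42]ᵀ gives MᵀM·[p, q]ᵀ = Mᵀy.
det = 191·5 − 17² = 666.
p = ((-410)·5 − 17·(-42))/666 = -668/333; q = (191·(-42) − 17·(-410))/666 = -526/333.

p = -2.006, q = -1.580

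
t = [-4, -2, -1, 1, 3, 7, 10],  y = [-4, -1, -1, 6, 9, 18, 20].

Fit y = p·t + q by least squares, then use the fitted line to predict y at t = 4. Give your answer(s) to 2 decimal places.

ŷ = 10.45

Sums needed: Σt·t = 180, Σt = 14, Σ1 = 7.
Right-hand side: Σt·y = 378, Σy = 47.
Normal equations: [[180, 14]; [14, 7]]·[p, q]ᵀ = [378, 47]ᵀ.
Eliminating q: 7·(row 1) − 14·(row 2) gives 1064·p = 7·378 − 14·47 = 1988, so p = 71/38.
Then q = (47 − 14·(71/38))/7 = 396/133.
At t = 4: ŷ = (71/38)·(4) + (396/133)·(1) = 1390/133.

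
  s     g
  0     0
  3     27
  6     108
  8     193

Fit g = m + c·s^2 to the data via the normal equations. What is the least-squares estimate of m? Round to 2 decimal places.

The normal equations are: 4·m + 109·c = 328;  109·m + 5473·c = 16483.
Eliminating c: 5473·(row 1) − 109·(row 2) gives 10011·m = 5473·328 − 109·16483 = -1503, so m = -501/3337.
Then c = (16483 − 109·(-501/3337))/5473 = 10060/3337.

m = -0.15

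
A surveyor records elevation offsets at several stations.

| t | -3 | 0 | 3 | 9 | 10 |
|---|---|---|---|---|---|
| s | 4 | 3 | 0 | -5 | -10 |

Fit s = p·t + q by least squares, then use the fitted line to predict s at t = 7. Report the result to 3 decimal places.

ŝ = -4.795

XᵀX·[p, q]ᵀ = Xᵀs reads: 199·p + 19·q = -157;  19·p + 5·q = -8.
(Σt·t = 199, Σt = 19, Σ1 = 5, Σt·s = -157, Σs = -8.)
Eliminating q: 5·(row 1) − 19·(row 2) gives 634·p = 5·(-157) − 19·(-8) = -633, so p = -633/634.
Then q = ((-8) − 19·(-633/634))/5 = 1391/634.
At t = 7: ŝ = (-633/634)·(7) + (1391/634)·(1) = -1520/317.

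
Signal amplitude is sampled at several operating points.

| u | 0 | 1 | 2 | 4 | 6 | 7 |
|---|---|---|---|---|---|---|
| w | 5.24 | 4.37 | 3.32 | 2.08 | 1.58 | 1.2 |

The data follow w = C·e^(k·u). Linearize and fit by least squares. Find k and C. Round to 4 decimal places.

k = -0.2081, C = 5.1770

Taking logs, ln w = k·u + ln C, so regress ln w on u.
Σu = 20.0000, Σ(u)² = 106.0000, Σln w = 5.7032, Σu·ln w = 10.8250.
Normal system: [[106.0000, 20.0000]; [20.0000, 6]]·[k, ln C]ᵀ = [10.8250, 5.7032]ᵀ.
Δ = 106.0000·6 − (20.0000)² = 236.0000; k = (10.8250·6 − 20.0000·5.7032)/236.0000 = -0.20811, ln C = (106.0000·5.7032 − 20.0000·10.8250)/236.0000 = 1.64422, so C = exp(1.64422) = 5.17697.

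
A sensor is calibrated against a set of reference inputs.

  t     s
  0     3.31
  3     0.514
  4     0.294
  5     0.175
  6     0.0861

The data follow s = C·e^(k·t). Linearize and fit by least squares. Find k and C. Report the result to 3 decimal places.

k = -0.600, C = 3.265

With ln sᵢ as the transformed response and tᵢ as the regressor:
Σt = 18.0000, Σ(t)² = 86.0000, Σln s = -4.8880, Σt·ln s = -30.3216.
Normal system: [[86.0000, 18.0000]; [18.0000, 5]]·[k, ln C]ᵀ = [-30.3216, -4.8880]ᵀ.
Slope k = (n·Σt·ln s − Σt·Σln s)/(n·Σ(t)² − (Σt)²) = (5·-30.3216 − 18.0000·-4.8880)/106.0000 = -0.60023; ln C = (Σln s − k·Σt)/n = 1.18324, so C = exp(1.18324) = 3.26493.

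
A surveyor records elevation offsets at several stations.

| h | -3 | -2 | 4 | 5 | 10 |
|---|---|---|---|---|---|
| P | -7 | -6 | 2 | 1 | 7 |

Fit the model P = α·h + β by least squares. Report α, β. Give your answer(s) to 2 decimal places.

α = 1.08, β = -3.63

The normal system MᵀM·[α, β]ᵀ = MᵀP is [[154, 14]; [14, 5]]·[α, β]ᵀ = [116, -3]ᵀ.
Determinant 154·5 − 14² = 574.
α = (116·5 − 14·(-3))/574 = 311/287; β = (154·(-3) − 14·116)/574 = -149/41.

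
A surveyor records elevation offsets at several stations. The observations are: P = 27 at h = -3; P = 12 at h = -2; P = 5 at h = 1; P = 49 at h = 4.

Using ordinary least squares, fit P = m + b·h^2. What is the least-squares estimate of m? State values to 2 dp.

m = 1.01

AᵀA·[m, b]ᵀ = AᵀP reads: 4·m + 30·b = 93;  30·m + 354·b = 1080.
Eliminating b: 354·(row 1) − 30·(row 2) gives 516·m = 354·93 − 30·1080 = 522, so m = 87/86.
Then b = (1080 − 30·(87/86))/354 = 255/86.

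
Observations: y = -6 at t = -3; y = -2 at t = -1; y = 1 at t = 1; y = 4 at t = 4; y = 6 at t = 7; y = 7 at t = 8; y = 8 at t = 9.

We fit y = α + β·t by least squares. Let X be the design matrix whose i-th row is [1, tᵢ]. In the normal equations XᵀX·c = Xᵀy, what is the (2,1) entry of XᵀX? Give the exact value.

25

Row 2 ↔ basis t, column 1 ↔ basis 1, so (XᵀX)_{2,1} = Σᵢ t = (-3)·(1) + (-1)·(1) + (1)·(1) + (4)·(1) + (7)·(1) + (8)·(1) + (9)·(1) = 25.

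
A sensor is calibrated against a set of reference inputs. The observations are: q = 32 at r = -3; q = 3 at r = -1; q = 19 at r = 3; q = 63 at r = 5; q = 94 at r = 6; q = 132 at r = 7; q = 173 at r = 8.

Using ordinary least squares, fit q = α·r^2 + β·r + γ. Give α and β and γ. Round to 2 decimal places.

Normal-equation sums: Σr^2·r^2 = 8581, Σr^2·r = 1195, Σr^2 = 193, Σr·r = 193, Σr = 25, Σ1 = 7.
Moment sums: Σr^2·q = 22961, Σr·q = 3145, Σq = 516.
So MᵀM·[α, β, γ]ᵀ = Mᵀq: [[8581, 1195, 193]; [1195, 193, 25]; [193, 25, 7]]·[α, β, γ]ᵀ = [22961, 3145, 516]ᵀ.
Inverting the 3×3 Gram matrix, [α, β, γ]ᵀ = [96189/32018, -201095/96054, -78728/48027]ᵀ.

α = 3.00, β = -2.09, γ = -1.64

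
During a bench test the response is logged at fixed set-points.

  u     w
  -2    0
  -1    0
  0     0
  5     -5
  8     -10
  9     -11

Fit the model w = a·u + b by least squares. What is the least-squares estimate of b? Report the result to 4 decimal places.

Sums needed: Σu·u = 175, Σu = 19, Σ1 = 6.
For Xᵀw: Σu·w = -204, Σw = -26.
XᵀX·[a, b]ᵀ = Xᵀw becomes [[175, 19]; [19, 6]]·[a, b]ᵀ = [-204, -26]ᵀ.
Eliminating b: 6·(row 1) − 19·(row 2) gives 689·a = 6·(-204) − 19·(-26) = -730, so a = -730/689.
Then b = ((-26) − 19·(-730/689))/6 = -674/689.

b = -0.9782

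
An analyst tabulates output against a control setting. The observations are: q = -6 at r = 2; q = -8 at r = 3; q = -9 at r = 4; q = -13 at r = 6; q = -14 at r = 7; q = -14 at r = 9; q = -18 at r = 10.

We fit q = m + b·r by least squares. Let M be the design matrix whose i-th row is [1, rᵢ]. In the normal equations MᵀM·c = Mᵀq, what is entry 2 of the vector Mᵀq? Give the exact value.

Entry 2 ↔ basis r, so (Mᵀq)_{2} = Σᵢ (r)·qᵢ = (2)·(-6) + (3)·(-8) + (4)·(-9) + (6)·(-13) + (7)·(-14) + (9)·(-14) + (10)·(-18) = -554.

-554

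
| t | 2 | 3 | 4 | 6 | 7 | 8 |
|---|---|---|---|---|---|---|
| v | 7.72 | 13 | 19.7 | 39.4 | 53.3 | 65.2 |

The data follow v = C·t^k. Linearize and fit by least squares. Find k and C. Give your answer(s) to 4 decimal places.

k = 1.5667, C = 2.4286

Let Y = ln v. Fitting Y = k·ln t + ln C by least squares:
XᵀX = [[14.9303, 8.9952]; [8.9952, 6]], rhs = [31.3727, 19.4165]ᵀ  (here Σln t = 8.9952, Σ(ln t)² = 14.9303, Σln v = 19.4165, Σln t·ln v = 31.3727).
Δ = 14.9303·6 − (8.9952)² = 8.6686; k = (31.3727·6 − 8.9952·19.4165)/8.6686 = 1.56669, ln C = (14.9303·19.4165 − 8.9952·31.3727)/8.6686 = 0.88731, so C = exp(0.88731) = 2.42860.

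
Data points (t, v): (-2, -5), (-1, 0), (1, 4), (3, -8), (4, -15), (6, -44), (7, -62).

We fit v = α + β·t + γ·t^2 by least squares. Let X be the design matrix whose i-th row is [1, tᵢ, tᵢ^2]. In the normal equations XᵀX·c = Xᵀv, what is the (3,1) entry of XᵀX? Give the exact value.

116

Row 3 ↔ basis t^2, column 1 ↔ basis 1, so (XᵀX)_{3,1} = Σᵢ t^2 = (4)·(1) + (1)·(1) + (1)·(1) + (9)·(1) + (16)·(1) + (36)·(1) + (49)·(1) = 116.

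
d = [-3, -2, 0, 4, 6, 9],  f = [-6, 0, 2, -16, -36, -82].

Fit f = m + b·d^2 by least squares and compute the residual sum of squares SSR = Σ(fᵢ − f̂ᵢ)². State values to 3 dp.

SSR = 7.710

Normal-equation sums: Σ1 = 6, Σd^2 = 146, Σd^2·d^2 = 8210.
For Mᵀf: Σf = -138, Σd^2·f = -8248.
Normal equations: [[6, 146]; [146, 8210]]·[m, b]ᵀ = [-138, -8248]ᵀ.
Δ = 6·8210 − 146² = 27944.
m = ((-138)·8210 − 146·(-8248))/27944 = 17807/6986; b = (6·(-8248) − 146·(-138))/27944 = -7335/6986.
Residuals: 3146/3493, 11533/6986, -3835/6986, -12223/6986, -749/998, 1738/3493; SSR = 26931/3493.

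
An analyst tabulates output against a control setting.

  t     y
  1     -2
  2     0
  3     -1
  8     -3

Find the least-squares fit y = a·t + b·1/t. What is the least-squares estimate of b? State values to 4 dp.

b = -1.0423

Entries of AᵀA: Σt·t = 78, Σt·1/t = 4, Σ1/t·1/t = 793/576.
Moment sums: Σt·y = -29, Σ1/t·y = -65/24.
So AᵀA·[a, b]ᵀ = Aᵀy: [[78, 4]; [4, 793/576]]·[a, b]ᵀ = [-29, -65/24]ᵀ.
Δ = 78·(793/576) − 4² = 8773/96.
a = ((-29)·(793/576) − 4·(-65/24))/(8773/96) = -16757/52638; b = (78·(-65/24) − 4·(-29))/(8773/96) = -9144/8773.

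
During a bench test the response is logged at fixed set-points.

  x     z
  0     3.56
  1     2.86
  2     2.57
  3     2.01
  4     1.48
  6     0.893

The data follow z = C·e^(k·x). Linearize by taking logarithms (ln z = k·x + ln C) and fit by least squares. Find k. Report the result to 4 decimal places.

k = -0.2309

Taking logs, ln z = k·x + ln C, so regress ln z on x.
Σx = 16.0000, Σ(x)² = 66.0000, Σln z = 4.2415, Σx·ln z = 5.9222.
Equations: 66.0000·k + 16.0000·ln C = 5.9222;  16.0000·k + 6·ln C = 4.2415.
Solving (det = 140.0000): k = -0.23093, ln C = 1.32274.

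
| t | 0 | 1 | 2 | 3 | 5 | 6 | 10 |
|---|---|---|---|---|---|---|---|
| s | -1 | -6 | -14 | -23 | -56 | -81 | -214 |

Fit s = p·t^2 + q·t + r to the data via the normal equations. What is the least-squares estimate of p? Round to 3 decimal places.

Sums needed: Σt^2·t^2 = 12019, Σt^2·t = 1377, Σt^2 = 175, Σt·t = 175, Σt = 27, Σ1 = 7.
And Σt^2·s = -25985, Σt·s = -3009, Σs = -395.
Normal equations: [[12019, 1377, 175]; [1377, 175, 27]; [175, 27, 7]]·[p, q, r]ᵀ = [-25985, -3009, -395]ᵀ.
Row-reducing yields p = -57597/28483, q = -291/313, r = -65189/28483.

p = -2.022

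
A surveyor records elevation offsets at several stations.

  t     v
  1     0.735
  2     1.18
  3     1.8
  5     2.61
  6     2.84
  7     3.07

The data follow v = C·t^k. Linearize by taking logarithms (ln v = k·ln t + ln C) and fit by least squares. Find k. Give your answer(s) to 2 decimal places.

With ln vᵢ as the transformed response and ln tᵢ as the regressor:
AᵀA = [[11.2747, 7.1389]; [7.1389, 6]], rhs = [6.3574, 3.5702]ᵀ  (here Σln t = 7.1389, Σ(ln t)² = 11.2747, Σln v = 3.5702, Σln t·ln v = 6.3574).
Slope k = (n·Σln t·ln v − Σln t·Σln v)/(n·Σ(ln t)² − (Σln t)²) = (6·6.3574 − 7.1389·3.5702)/16.6845 = 0.75861; ln C = (Σln v − k·Σln t)/n = -0.30756.

k = 0.76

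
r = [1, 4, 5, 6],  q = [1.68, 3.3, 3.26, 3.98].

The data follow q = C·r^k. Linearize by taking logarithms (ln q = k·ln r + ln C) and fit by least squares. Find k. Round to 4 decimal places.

k = 0.4590

With ln qᵢ as the transformed response and ln rᵢ as the regressor:
Σln r = 4.7875, Σ(ln r)² = 7.7225, Σln q = 4.2757, Σln r·ln q = 6.0320.
Equations: 7.7225·k + 4.7875·ln C = 6.0320;  4.7875·k + 4·ln C = 4.2757.
Slope k = (n·Σln r·ln q − Σln r·Σln q)/(n·Σ(ln r)² − (Σln r)²) = (4·6.0320 − 4.7875·4.2757)/7.9699 = 0.45896; ln C = (Σln q − k·Σln r)/n = 0.51962.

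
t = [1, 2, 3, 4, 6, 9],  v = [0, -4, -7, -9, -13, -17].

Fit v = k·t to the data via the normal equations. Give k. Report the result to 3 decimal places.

Setting ∂/∂k … = 0 gives: 147·k = -296.
Hence k = -296 / 147 ≈ -2.01361.

k = -2.014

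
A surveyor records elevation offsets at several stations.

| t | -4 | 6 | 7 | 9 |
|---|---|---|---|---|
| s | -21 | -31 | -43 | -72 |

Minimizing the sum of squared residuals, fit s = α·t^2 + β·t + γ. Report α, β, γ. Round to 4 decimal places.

Sums needed: Σt^2·t^2 = 10514, Σt^2·t = 1224, Σt^2 = 182, Σt·t = 182, Σt = 18, Σ1 = 4.
Right-hand side: Σt^2·s = -9391, Σt·s = -1051, Σs = -167.
Normal equations: [[10514, 1224, 182]; [1224, 182, 18]; [182, 18, 4]]·[α, β, γ]ᵀ = [-9391, -1051, -167]ᵀ.
Row-reducing yields α = -59745/61508, β = 57179/61508, γ = -106867/61508.

α = -0.9713, β = 0.9296, γ = -1.7374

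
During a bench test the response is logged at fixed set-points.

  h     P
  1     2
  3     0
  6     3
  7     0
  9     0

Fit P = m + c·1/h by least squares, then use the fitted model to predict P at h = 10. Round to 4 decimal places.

P̂ = 0.6637

With design matrix M, MᵀM = [[5, 221/126]; [221/126, 18601/15876]] and MᵀP = [5, 5/2]ᵀ.
Determinant 5·(18601/15876) − (221/126)² = 11041/3969.
m = (5·(18601/15876) − (221/126)·(5/2))/(11041/3969) = 11695/22082; c = (5·(5/2) − (221/126)·5)/(11041/3969) = 14805/11041.
At h = 10: P̂ = (11695/22082)·(1) + (14805/11041)·(1/10) = 7328/11041.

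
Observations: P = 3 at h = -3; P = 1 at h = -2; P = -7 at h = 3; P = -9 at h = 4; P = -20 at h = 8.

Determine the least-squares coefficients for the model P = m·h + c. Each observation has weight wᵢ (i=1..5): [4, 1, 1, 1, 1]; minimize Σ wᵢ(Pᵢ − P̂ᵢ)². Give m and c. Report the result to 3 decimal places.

m = -1.956, c = -2.630

From the data, Σwᵢ·h·h = 129, Σwᵢ·h = 1, Σwᵢ·1 = 8.
For XᵀWP: Σwᵢ·h·P = -255, Σwᵢ·P = -23.
So XᵀWX·[m, c]ᵀ = XᵀWP: [[129, 1]; [1, 8]]·[m, c]ᵀ = [-255, -23]ᵀ.
Eliminating c: 8·(row 1) − 1·(row 2) gives 1031·m = 8·(-255) − 1·(-23) = -2017, so m = -2017/1031.
Then c = ((-23) − 1·(-2017/1031))/8 = -2712/1031.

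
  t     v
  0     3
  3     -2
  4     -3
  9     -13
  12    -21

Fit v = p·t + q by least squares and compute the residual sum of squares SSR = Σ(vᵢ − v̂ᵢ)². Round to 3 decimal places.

With design matrix M, MᵀM = [[250, 28]; [28, 5]] and Mᵀv = [-387, -36]ᵀ.
det = 250·5 − 28² = 466.
p = ((-387)·5 − 28·(-36))/466 = -927/466; q = (250·(-36) − 28·(-387))/466 = 918/233.
Residuals: -219/233, 13/466, 237/233, 449/466, -249/233; SSR = 1859/466.

SSR = 3.989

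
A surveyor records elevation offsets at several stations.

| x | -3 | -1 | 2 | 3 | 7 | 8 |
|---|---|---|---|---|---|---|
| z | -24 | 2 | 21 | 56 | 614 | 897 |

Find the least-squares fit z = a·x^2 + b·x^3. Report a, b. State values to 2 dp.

AᵀA·[a, b]ᵀ = Aᵀz reads: 6676·a + 49606·b = 87868;  49606·a + 381316·b = 672192.
(Σx^2·x^2 = 6676, Σx^2·x^3 = 49606, Σx^3·x^3 = 381316, Σx^2·z = 87868, Σx^3·z = 672192.)
Δ = 6676·381316 − 49606² = 84910380.
a = (87868·381316 − 49606·672192)/84910380 = 40179484/21227595; b = (6676·672192 − 49606·87868)/84910380 = 32193446/21227595.

a = 1.89, b = 1.52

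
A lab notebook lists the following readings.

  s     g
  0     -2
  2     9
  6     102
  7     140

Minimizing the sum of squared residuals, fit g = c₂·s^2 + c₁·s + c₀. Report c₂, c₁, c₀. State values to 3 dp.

Compute the Gram sums: Σs^2·s^2 = 3713, Σs^2·s = 567, Σs^2 = 89, Σs·s = 89, Σs = 15, Σ1 = 4.
Moment sums: Σs^2·g = 10568, Σs·g = 1610, Σg = 249.
MᵀM·[c₂, c₁, c₀]ᵀ = Mᵀg becomes [[3713, 567, 89]; [567, 89, 15]; [89, 15, 4]]·[c₂, c₁, c₀]ᵀ = [10568, 1610, 249]ᵀ.
Solving the 3×3 system (Gaussian elimination) gives c₂ = 13847/4684, c₁ = -1901/4684, c₀ = -2347/1171.

c₂ = 2.956, c₁ = -0.406, c₀ = -2.004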